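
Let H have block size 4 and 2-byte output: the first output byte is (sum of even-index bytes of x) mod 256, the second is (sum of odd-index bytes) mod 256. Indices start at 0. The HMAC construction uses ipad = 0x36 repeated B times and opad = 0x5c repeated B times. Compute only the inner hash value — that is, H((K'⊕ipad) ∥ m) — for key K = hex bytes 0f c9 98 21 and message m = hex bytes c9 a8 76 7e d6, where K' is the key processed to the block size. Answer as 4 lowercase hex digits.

Key hex bytes 0f c9 98 21 is exactly B = 4 bytes: K' = 0f c9 98 21.
K' ⊕ ipad = 39 ff ae 17.
Inner input = 39 ff ae 17 ∥ c9 a8 76 7e d6.
Inner hash: even-index sum = 764 mod 256 = 252; odd-index sum = 572 mod 256 = 60 → fc 3c.

fc3c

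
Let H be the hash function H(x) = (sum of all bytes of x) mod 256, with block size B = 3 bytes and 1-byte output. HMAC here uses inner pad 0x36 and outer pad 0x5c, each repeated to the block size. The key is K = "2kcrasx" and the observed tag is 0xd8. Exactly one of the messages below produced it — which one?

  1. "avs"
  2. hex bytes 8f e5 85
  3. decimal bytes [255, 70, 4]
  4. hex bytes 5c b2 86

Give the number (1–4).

1

Key "2kcrasx" = 32 6b 63 72 61 73 78 is 7 bytes > B = 3, so hash it first: H(key) = be, then zero-pad to 3 bytes: K' = be 00 00.
K' ⊕ ipad = 88 36 36; K' ⊕ opad = e2 5c 5c.
m1: inner = H(88 36 36 61 76 73) = 3e; tag = H(e2 5c 5c 3e) = d8 ← matches
m2: inner = H(88 36 36 8f e5 85) = ed; tag = H(e2 5c 5c ed) = 87
m3: inner = H(88 36 36 ff 46 04) = 3d; tag = H(e2 5c 5c 3d) = d7
m4: inner = H(88 36 36 5c b2 86) = 88; tag = H(e2 5c 5c 88) = 22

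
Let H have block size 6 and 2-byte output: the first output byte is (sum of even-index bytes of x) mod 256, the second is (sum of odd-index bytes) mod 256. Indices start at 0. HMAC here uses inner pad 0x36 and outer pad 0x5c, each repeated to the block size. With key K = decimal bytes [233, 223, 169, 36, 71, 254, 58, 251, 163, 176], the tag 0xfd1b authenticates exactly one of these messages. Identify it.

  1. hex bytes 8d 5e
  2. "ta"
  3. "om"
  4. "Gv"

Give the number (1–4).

3

Key decimal bytes [233, 223, 169, 36, 71, 254, 58, 251, 163, 176] = e9 df a9 24 47 fe 3a fb a3 b0 is 10 bytes > B = 6, so hash it first: H(key) = b6 ac, then zero-pad to 6 bytes: K' = b6 ac 00 00 00 00.
K' ⊕ ipad = 80 9a 36 36 36 36; K' ⊕ opad = ea f0 5c 5c 5c 5c.
m1: inner = H(80 9a 36 36 36 36 8d 5e) = 79 64; tag = H(ea f0 5c 5c 5c 5c 79 64) = 1b0c
m2: inner = H(80 9a 36 36 36 36 74 61) = 60 67; tag = H(ea f0 5c 5c 5c 5c 60 67) = 020f
m3: inner = H(80 9a 36 36 36 36 6f 6d) = 5b 73; tag = H(ea f0 5c 5c 5c 5c 5b 73) = fd1b ← matches
m4: inner = H(80 9a 36 36 36 36 47 76) = 33 7c; tag = H(ea f0 5c 5c 5c 5c 33 7c) = d524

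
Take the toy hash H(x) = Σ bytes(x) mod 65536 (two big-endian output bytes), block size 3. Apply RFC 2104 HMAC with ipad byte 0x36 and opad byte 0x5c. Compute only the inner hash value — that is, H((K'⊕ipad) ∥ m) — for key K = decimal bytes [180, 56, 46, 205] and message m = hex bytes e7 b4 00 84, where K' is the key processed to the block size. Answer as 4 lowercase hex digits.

035d

Key decimal bytes [180, 56, 46, 205] = b4 38 2e cd is 4 bytes > B = 3, so hash it first: H(key) = 01 e7, then zero-pad to 3 bytes: K' = 01 e7 00.
K' ⊕ ipad = 37 d1 36.
Inner input = 37 d1 36 ∥ e7 b4 00 84.
Inner hash: sum = 55+209+54+231+180+0+132 = 861 → 03 5d.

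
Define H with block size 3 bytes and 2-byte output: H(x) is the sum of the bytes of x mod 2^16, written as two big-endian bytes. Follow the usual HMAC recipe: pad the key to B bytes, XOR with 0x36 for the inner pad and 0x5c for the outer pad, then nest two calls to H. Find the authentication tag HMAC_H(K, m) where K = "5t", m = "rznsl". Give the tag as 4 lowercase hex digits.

Key "5t" = 35 74 is 2 bytes ≤ B = 3; zero-pad to 3 bytes: K' = 35 74 00.
K' ⊕ ipad = 03 42 36.  K' ⊕ opad = 69 28 5c.
Inner input = (K'⊕ipad) ∥ m = 03 42 36 ∥ 72 7a 6e 73 6c.
Inner hash: sum = 3+66+54+114+122+110+115+108 = 692 → 02 b4.
Outer input = (K'⊕opad) ∥ inner = 69 28 5c ∥ 02 b4.
Outer hash (tag): sum = 105+40+92+2+180 = 419 → 01 a3.

01a3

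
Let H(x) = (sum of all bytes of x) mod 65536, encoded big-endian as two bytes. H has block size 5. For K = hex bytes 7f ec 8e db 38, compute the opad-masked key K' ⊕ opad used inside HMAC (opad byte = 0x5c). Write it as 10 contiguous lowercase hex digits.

23b0d28764

Key hex bytes 7f ec 8e db 38 is exactly B = 5 bytes: K' = 7f ec 8e db 38.
XOR each byte with 0x5c: 7f⊕5c=23, ec⊕5c=b0, 8e⊕5c=d2, db⊕5c=87, 38⊕5c=64.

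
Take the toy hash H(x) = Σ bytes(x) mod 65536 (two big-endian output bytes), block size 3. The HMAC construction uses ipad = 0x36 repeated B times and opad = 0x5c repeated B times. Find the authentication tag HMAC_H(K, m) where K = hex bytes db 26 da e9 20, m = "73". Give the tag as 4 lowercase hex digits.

Key hex bytes db 26 da e9 20 is 5 bytes > B = 3, so hash it first: H(key) = 02 e4, then zero-pad to 3 bytes: K' = 02 e4 00.
K' ⊕ ipad = 34 d2 36.  K' ⊕ opad = 5e b8 5c.
Inner input = (K'⊕ipad) ∥ m = 34 d2 36 ∥ 37 33.
Inner hash: sum = 52+210+54+55+51 = 422 → 01 a6.
Outer input = (K'⊕opad) ∥ inner = 5e b8 5c ∥ 01 a6.
Outer hash (tag): sum = 94+184+92+1+166 = 537 → 02 19.

0219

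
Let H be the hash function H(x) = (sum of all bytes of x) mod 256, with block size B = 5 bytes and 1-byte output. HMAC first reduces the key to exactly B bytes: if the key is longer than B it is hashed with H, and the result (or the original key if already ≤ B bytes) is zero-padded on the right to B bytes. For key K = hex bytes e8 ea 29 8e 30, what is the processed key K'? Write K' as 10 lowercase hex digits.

e8ea298e30

Key hex bytes e8 ea 29 8e 30 is exactly B = 5 bytes: K' = e8 ea 29 8e 30.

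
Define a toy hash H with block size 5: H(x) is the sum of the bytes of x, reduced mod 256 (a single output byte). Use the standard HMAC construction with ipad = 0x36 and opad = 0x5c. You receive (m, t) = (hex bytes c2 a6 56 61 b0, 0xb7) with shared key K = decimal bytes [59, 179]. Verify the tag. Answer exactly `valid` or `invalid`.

invalid

Key decimal bytes [59, 179] = 3b b3 is 2 bytes ≤ B = 5; zero-pad to 5 bytes: K' = 3b b3 00 00 00.
K' ⊕ ipad = 0d 85 36 36 36; K' ⊕ opad = 67 ef 5c 5c 5c.
Inner hash: sum = 13+133+54+54+54+194+166+86+97+176 = 1027; mod 256 = 3 → 03.
Outer hash (recomputed tag): sum = 103+239+92+92+92+3 = 621; mod 256 = 109 → 6d.
Recomputed tag = 6d; claimed = b7 → mismatch.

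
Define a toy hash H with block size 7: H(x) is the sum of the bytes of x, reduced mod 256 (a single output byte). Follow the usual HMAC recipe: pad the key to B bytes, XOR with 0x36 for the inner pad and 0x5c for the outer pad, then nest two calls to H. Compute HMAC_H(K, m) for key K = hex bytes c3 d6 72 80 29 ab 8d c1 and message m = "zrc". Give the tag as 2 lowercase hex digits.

Key hex bytes c3 d6 72 80 29 ab 8d c1 is 8 bytes > B = 7, so hash it first: H(key) = ad, then zero-pad to 7 bytes: K' = ad 00 00 00 00 00 00.
K' ⊕ ipad = 9b 36 36 36 36 36 36.  K' ⊕ opad = f1 5c 5c 5c 5c 5c 5c.
Inner input = (K'⊕ipad) ∥ m = 9b 36 36 36 36 36 36 ∥ 7a 72 63.
Inner hash: sum = 155+54+54+54+54+54+54+122+114+99 = 814; mod 256 = 46 → 2e.
Outer input = (K'⊕opad) ∥ inner = f1 5c 5c 5c 5c 5c 5c ∥ 2e.
Outer hash (tag): sum = 241+92+92+92+92+92+92+46 = 839; mod 256 = 71 → 47.

47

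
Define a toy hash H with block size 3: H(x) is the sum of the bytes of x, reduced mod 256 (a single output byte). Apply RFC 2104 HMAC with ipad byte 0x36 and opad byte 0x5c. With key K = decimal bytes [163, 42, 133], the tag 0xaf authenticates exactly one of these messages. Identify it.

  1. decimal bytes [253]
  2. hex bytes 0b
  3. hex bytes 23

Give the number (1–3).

Key decimal bytes [163, 42, 133] = a3 2a 85 is exactly B = 3 bytes: K' = a3 2a 85.
K' ⊕ ipad = 95 1c b3; K' ⊕ opad = ff 76 d9.
m1: inner = H(95 1c b3 fd) = 61; tag = H(ff 76 d9 61) = af ← matches
m2: inner = H(95 1c b3 0b) = 6f; tag = H(ff 76 d9 6f) = bd
m3: inner = H(95 1c b3 23) = 87; tag = H(ff 76 d9 87) = d5

1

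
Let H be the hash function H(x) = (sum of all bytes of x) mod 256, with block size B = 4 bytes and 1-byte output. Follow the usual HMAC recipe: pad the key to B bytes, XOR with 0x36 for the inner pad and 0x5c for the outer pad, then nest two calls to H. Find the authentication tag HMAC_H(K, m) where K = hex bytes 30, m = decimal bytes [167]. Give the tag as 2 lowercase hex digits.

Key hex bytes 30 is 1 byte ≤ B = 4; zero-pad to 4 bytes: K' = 30 00 00 00.
K' ⊕ ipad = 06 36 36 36.  K' ⊕ opad = 6c 5c 5c 5c.
Inner input = (K'⊕ipad) ∥ m = 06 36 36 36 ∥ a7.
Inner hash: sum = 6+54+54+54+167 = 335; mod 256 = 79 → 4f.
Outer input = (K'⊕opad) ∥ inner = 6c 5c 5c 5c ∥ 4f.
Outer hash (tag): sum = 108+92+92+92+79 = 463; mod 256 = 207 → cf.

cf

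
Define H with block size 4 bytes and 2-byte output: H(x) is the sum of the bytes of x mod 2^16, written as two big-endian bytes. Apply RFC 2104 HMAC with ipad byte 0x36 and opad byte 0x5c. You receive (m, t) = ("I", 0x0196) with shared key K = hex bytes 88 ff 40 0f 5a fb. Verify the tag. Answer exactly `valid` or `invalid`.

valid

Key hex bytes 88 ff 40 0f 5a fb is 6 bytes > B = 4, so hash it first: H(key) = 03 2b, then zero-pad to 4 bytes: K' = 03 2b 00 00.
K' ⊕ ipad = 35 1d 36 36; K' ⊕ opad = 5f 77 5c 5c.
Inner hash: sum = 53+29+54+54+73 = 263 → 01 07.
Outer hash (recomputed tag): sum = 95+119+92+92+1+7 = 406 → 01 96.
Recomputed tag = 0196; claimed = 0196 → match.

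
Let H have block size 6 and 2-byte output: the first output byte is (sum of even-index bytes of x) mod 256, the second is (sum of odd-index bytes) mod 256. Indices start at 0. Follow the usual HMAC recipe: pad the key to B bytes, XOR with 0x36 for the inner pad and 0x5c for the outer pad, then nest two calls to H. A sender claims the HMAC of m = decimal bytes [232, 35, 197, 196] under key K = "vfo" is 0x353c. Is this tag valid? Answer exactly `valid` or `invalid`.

invalid

Key "vfo" = 76 66 6f is 3 bytes ≤ B = 6; zero-pad to 6 bytes: K' = 76 66 6f 00 00 00.
K' ⊕ ipad = 40 50 59 36 36 36; K' ⊕ opad = 2a 3a 33 5c 5c 5c.
Inner hash: even-index sum = 636 mod 256 = 124; odd-index sum = 419 mod 256 = 163 → 7c a3.
Outer hash (recomputed tag): even-index sum = 309 mod 256 = 53; odd-index sum = 405 mod 256 = 149 → 35 95.
Recomputed tag = 3595; claimed = 353c → mismatch.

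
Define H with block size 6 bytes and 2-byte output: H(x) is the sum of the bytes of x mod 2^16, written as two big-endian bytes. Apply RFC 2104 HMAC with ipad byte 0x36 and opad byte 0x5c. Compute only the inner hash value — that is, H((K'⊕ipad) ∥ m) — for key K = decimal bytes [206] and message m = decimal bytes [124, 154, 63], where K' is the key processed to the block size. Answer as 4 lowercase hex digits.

Key decimal bytes [206] = ce is 1 byte ≤ B = 6; zero-pad to 6 bytes: K' = ce 00 00 00 00 00.
K' ⊕ ipad = f8 36 36 36 36 36.
Inner input = f8 36 36 36 36 36 ∥ 7c 9a 3f.
Inner hash: sum = 248+54+54+54+54+54+124+154+63 = 859 → 03 5b.

035b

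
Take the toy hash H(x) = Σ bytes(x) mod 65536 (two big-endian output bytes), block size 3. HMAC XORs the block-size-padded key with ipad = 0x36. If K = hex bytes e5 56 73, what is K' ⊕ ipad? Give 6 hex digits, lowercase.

Key hex bytes e5 56 73 is exactly B = 3 bytes: K' = e5 56 73.
XOR each byte with 0x36: e5⊕36=d3, 56⊕36=60, 73⊕36=45.

d36045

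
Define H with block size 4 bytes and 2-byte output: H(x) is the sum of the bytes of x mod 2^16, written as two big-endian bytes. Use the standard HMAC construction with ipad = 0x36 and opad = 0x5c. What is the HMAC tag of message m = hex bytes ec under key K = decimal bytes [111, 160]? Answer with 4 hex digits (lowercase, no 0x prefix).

0230

Key decimal bytes [111, 160] = 6f a0 is 2 bytes ≤ B = 4; zero-pad to 4 bytes: K' = 6f a0 00 00.
K' ⊕ ipad = 59 96 36 36.  K' ⊕ opad = 33 fc 5c 5c.
Inner input = (K'⊕ipad) ∥ m = 59 96 36 36 ∥ ec.
Inner hash: sum = 89+150+54+54+236 = 583 → 02 47.
Outer input = (K'⊕opad) ∥ inner = 33 fc 5c 5c ∥ 02 47.
Outer hash (tag): sum = 51+252+92+92+2+71 = 560 → 02 30.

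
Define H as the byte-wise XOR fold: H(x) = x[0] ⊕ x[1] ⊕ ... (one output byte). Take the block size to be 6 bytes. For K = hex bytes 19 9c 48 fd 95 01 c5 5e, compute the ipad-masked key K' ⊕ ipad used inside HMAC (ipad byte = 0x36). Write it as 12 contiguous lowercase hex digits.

093636363636

Key hex bytes 19 9c 48 fd 95 01 c5 5e is 8 bytes > B = 6, so hash it first: H(key) = 3f, then zero-pad to 6 bytes: K' = 3f 00 00 00 00 00.
XOR each byte with 0x36: 3f⊕36=09, 00⊕36=36, 00⊕36=36, 00⊕36=36, 00⊕36=36, 00⊕36=36.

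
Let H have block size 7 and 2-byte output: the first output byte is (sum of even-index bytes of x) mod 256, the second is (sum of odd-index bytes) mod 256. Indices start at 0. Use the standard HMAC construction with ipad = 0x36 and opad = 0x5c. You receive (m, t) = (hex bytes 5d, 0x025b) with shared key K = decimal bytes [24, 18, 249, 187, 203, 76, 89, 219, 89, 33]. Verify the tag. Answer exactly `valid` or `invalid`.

invalid

Key decimal bytes [24, 18, 249, 187, 203, 76, 89, 219, 89, 33] = 18 12 f9 bb cb 4c 59 db 59 21 is 10 bytes > B = 7, so hash it first: H(key) = 8e 15, then zero-pad to 7 bytes: K' = 8e 15 00 00 00 00 00.
K' ⊕ ipad = b8 23 36 36 36 36 36; K' ⊕ opad = d2 49 5c 5c 5c 5c 5c.
Inner hash: even-index sum = 346 mod 256 = 90; odd-index sum = 236 mod 256 = 236 → 5a ec.
Outer hash (recomputed tag): even-index sum = 722 mod 256 = 210; odd-index sum = 347 mod 256 = 91 → d2 5b.
Recomputed tag = d25b; claimed = 025b → mismatch.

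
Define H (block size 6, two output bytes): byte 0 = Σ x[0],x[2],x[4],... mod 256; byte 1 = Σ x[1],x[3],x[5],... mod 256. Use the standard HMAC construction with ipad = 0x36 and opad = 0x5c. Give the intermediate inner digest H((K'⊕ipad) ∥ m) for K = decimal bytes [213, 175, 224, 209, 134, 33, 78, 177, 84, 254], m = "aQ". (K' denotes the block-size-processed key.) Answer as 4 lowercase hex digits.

b823

Key decimal bytes [213, 175, 224, 209, 134, 33, 78, 177, 84, 254] = d5 af e0 d1 86 21 4e b1 54 fe is 10 bytes > B = 6, so hash it first: H(key) = dd 50, then zero-pad to 6 bytes: K' = dd 50 00 00 00 00.
K' ⊕ ipad = eb 66 36 36 36 36.
Inner input = eb 66 36 36 36 36 ∥ 61 51.
Inner hash: even-index sum = 440 mod 256 = 184; odd-index sum = 291 mod 256 = 35 → b8 23.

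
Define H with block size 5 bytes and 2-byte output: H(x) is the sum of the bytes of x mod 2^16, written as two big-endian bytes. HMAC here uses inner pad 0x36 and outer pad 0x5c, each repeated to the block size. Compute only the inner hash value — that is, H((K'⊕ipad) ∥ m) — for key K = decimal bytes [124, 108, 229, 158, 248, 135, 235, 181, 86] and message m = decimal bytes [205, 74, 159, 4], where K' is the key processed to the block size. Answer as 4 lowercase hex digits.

0365

Key decimal bytes [124, 108, 229, 158, 248, 135, 235, 181, 86] = 7c 6c e5 9e f8 87 eb b5 56 is 9 bytes > B = 5, so hash it first: H(key) = 05 e0, then zero-pad to 5 bytes: K' = 05 e0 00 00 00.
K' ⊕ ipad = 33 d6 36 36 36.
Inner input = 33 d6 36 36 36 ∥ cd 4a 9f 04.
Inner hash: sum = 51+214+54+54+54+205+74+159+4 = 869 → 03 65.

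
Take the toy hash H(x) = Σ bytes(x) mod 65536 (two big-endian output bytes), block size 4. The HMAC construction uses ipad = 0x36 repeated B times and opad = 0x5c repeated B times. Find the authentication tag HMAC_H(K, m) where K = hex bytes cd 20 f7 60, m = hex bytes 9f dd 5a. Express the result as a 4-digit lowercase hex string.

02f5

Key hex bytes cd 20 f7 60 is exactly B = 4 bytes: K' = cd 20 f7 60.
K' ⊕ ipad = fb 16 c1 56.  K' ⊕ opad = 91 7c ab 3c.
Inner input = (K'⊕ipad) ∥ m = fb 16 c1 56 ∥ 9f dd 5a.
Inner hash: sum = 251+22+193+86+159+221+90 = 1022 → 03 fe.
Outer input = (K'⊕opad) ∥ inner = 91 7c ab 3c ∥ 03 fe.
Outer hash (tag): sum = 145+124+171+60+3+254 = 757 → 02 f5.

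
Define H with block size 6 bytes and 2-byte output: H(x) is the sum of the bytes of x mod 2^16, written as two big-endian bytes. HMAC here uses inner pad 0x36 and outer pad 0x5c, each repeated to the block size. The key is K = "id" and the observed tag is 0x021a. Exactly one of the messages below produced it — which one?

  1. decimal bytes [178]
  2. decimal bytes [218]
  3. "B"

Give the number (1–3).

1

Key "id" = 69 64 is 2 bytes ≤ B = 6; zero-pad to 6 bytes: K' = 69 64 00 00 00 00.
K' ⊕ ipad = 5f 52 36 36 36 36; K' ⊕ opad = 35 38 5c 5c 5c 5c.
m1: inner = H(5f 52 36 36 36 36 b2) = 02 3b; tag = H(35 38 5c 5c 5c 5c 02 3b) = 021a ← matches
m2: inner = H(5f 52 36 36 36 36 da) = 02 63; tag = H(35 38 5c 5c 5c 5c 02 63) = 0242
m3: inner = H(5f 52 36 36 36 36 42) = 01 cb; tag = H(35 38 5c 5c 5c 5c 01 cb) = 02a9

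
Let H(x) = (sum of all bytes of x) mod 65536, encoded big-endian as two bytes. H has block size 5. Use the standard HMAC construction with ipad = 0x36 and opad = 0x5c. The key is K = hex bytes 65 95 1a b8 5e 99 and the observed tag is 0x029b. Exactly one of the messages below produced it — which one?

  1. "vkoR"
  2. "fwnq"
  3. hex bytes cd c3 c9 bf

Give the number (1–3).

2

Key hex bytes 65 95 1a b8 5e 99 is 6 bytes > B = 5, so hash it first: H(key) = 02 c3, then zero-pad to 5 bytes: K' = 02 c3 00 00 00.
K' ⊕ ipad = 34 f5 36 36 36; K' ⊕ opad = 5e 9f 5c 5c 5c.
m1: inner = H(34 f5 36 36 36 76 6b 6f 52) = 03 6d; tag = H(5e 9f 5c 5c 5c 03 6d) = 0281
m2: inner = H(34 f5 36 36 36 66 77 6e 71) = 03 87; tag = H(5e 9f 5c 5c 5c 03 87) = 029b ← matches
m3: inner = H(34 f5 36 36 36 cd c3 c9 bf) = 04 e3; tag = H(5e 9f 5c 5c 5c 04 e3) = 02f8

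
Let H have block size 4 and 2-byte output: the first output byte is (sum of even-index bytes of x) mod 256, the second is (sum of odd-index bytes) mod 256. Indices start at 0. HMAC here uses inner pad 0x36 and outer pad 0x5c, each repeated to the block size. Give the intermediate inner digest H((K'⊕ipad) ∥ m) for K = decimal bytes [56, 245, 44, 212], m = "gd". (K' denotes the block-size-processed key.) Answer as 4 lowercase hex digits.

8f09

Key decimal bytes [56, 245, 44, 212] = 38 f5 2c d4 is exactly B = 4 bytes: K' = 38 f5 2c d4.
K' ⊕ ipad = 0e c3 1a e2.
Inner input = 0e c3 1a e2 ∥ 67 64.
Inner hash: even-index sum = 143 mod 256 = 143; odd-index sum = 521 mod 256 = 9 → 8f 09.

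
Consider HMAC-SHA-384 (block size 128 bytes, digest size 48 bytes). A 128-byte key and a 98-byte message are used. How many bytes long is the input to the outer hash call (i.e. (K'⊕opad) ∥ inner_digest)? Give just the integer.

176

Key is 128 ≤ 128 bytes, zero-padded: |K'| = 128.
Outer input = (K'⊕opad) ∥ H(inner) → 128 + 48 = 176 bytes.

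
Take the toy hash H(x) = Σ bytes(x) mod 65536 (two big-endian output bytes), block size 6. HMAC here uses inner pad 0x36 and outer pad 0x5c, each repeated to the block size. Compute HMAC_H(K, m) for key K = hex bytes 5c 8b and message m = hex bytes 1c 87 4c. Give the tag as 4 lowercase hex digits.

0337

Key hex bytes 5c 8b is 2 bytes ≤ B = 6; zero-pad to 6 bytes: K' = 5c 8b 00 00 00 00.
K' ⊕ ipad = 6a bd 36 36 36 36.  K' ⊕ opad = 00 d7 5c 5c 5c 5c.
Inner input = (K'⊕ipad) ∥ m = 6a bd 36 36 36 36 ∥ 1c 87 4c.
Inner hash: sum = 106+189+54+54+54+54+28+135+76 = 750 → 02 ee.
Outer input = (K'⊕opad) ∥ inner = 00 d7 5c 5c 5c 5c ∥ 02 ee.
Outer hash (tag): sum = 0+215+92+92+92+92+2+238 = 823 → 03 37.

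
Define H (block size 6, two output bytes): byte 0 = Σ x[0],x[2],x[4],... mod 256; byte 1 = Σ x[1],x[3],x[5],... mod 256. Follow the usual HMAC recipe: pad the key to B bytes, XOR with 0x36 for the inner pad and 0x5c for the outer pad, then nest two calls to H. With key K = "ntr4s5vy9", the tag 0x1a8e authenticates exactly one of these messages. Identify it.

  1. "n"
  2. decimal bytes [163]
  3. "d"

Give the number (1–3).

3

Key "ntr4s5vy9" = 6e 74 72 34 73 35 76 79 39 is 9 bytes > B = 6, so hash it first: H(key) = 02 56, then zero-pad to 6 bytes: K' = 02 56 00 00 00 00.
K' ⊕ ipad = 34 60 36 36 36 36; K' ⊕ opad = 5e 0a 5c 5c 5c 5c.
m1: inner = H(34 60 36 36 36 36 6e) = 0e cc; tag = H(5e 0a 5c 5c 5c 5c 0e cc) = 248e
m2: inner = H(34 60 36 36 36 36 a3) = 43 cc; tag = H(5e 0a 5c 5c 5c 5c 43 cc) = 598e
m3: inner = H(34 60 36 36 36 36 64) = 04 cc; tag = H(5e 0a 5c 5c 5c 5c 04 cc) = 1a8e ← matches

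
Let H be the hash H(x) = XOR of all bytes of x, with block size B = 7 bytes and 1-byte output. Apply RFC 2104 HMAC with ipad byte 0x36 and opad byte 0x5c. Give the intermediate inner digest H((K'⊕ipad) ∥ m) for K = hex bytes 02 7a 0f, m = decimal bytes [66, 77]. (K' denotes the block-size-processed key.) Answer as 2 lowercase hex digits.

Key hex bytes 02 7a 0f is 3 bytes ≤ B = 7; zero-pad to 7 bytes: K' = 02 7a 0f 00 00 00 00.
K' ⊕ ipad = 34 4c 39 36 36 36 36.
Inner input = 34 4c 39 36 36 36 36 ∥ 42 4d.
Inner hash: XOR 34⊕4c⊕39⊕36⊕36⊕36⊕36⊕42⊕4d = 4e.

4e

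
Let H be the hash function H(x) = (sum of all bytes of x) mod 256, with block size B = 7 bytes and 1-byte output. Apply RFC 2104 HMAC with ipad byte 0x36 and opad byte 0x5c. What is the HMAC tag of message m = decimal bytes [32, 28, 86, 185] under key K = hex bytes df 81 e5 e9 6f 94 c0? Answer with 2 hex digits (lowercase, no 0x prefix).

f3

Key hex bytes df 81 e5 e9 6f 94 c0 is exactly B = 7 bytes: K' = df 81 e5 e9 6f 94 c0.
K' ⊕ ipad = e9 b7 d3 df 59 a2 f6.  K' ⊕ opad = 83 dd b9 b5 33 c8 9c.
Inner input = (K'⊕ipad) ∥ m = e9 b7 d3 df 59 a2 f6 ∥ 20 1c 56 b9.
Inner hash: sum = 233+183+211+223+89+162+246+32+28+86+185 = 1678; mod 256 = 142 → 8e.
Outer input = (K'⊕opad) ∥ inner = 83 dd b9 b5 33 c8 9c ∥ 8e.
Outer hash (tag): sum = 131+221+185+181+51+200+156+142 = 1267; mod 256 = 243 → f3.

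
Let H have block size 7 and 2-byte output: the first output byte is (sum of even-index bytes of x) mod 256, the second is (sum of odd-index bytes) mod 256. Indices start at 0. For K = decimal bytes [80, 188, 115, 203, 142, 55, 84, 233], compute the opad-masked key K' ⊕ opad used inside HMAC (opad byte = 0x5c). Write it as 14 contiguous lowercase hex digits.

Key decimal bytes [80, 188, 115, 203, 142, 55, 84, 233] = 50 bc 73 cb 8e 37 54 e9 is 8 bytes > B = 7, so hash it first: H(key) = a5 a7, then zero-pad to 7 bytes: K' = a5 a7 00 00 00 00 00.
XOR each byte with 0x5c: a5⊕5c=f9, a7⊕5c=fb, 00⊕5c=5c, 00⊕5c=5c, 00⊕5c=5c, 00⊕5c=5c, 00⊕5c=5c.

f9fb5c5c5c5c5c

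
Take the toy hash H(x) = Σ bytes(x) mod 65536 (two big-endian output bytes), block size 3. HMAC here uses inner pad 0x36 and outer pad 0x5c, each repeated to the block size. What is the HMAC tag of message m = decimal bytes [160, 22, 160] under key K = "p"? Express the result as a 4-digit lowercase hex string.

Key "p" = 70 is 1 byte ≤ B = 3; zero-pad to 3 bytes: K' = 70 00 00.
K' ⊕ ipad = 46 36 36.  K' ⊕ opad = 2c 5c 5c.
Inner input = (K'⊕ipad) ∥ m = 46 36 36 ∥ a0 16 a0.
Inner hash: sum = 70+54+54+160+22+160 = 520 → 02 08.
Outer input = (K'⊕opad) ∥ inner = 2c 5c 5c ∥ 02 08.
Outer hash (tag): sum = 44+92+92+2+8 = 238 → 00 ee.

00ee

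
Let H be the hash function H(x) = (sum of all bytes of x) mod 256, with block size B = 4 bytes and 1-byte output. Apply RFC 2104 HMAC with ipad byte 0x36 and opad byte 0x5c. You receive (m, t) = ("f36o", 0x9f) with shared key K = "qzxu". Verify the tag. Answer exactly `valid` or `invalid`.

invalid

Key "qzxu" = 71 7a 78 75 is exactly B = 4 bytes: K' = 71 7a 78 75.
K' ⊕ ipad = 47 4c 4e 43; K' ⊕ opad = 2d 26 24 29.
Inner hash: sum = 71+76+78+67+102+51+54+111 = 610; mod 256 = 98 → 62.
Outer hash (recomputed tag): sum = 45+38+36+41+98 = 258; mod 256 = 2 → 02.
Recomputed tag = 02; claimed = 9f → mismatch.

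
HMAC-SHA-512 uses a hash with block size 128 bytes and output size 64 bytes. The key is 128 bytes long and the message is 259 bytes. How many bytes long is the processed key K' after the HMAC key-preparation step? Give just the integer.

128

Key is 128 ≤ 128 bytes, zero-padded: |K'| = 128.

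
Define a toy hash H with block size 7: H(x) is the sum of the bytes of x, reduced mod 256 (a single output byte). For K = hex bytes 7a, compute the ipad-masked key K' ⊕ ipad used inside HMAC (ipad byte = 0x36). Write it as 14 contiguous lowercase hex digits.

Key hex bytes 7a is 1 byte ≤ B = 7; zero-pad to 7 bytes: K' = 7a 00 00 00 00 00 00.
XOR each byte with 0x36: 7a⊕36=4c, 00⊕36=36, 00⊕36=36, 00⊕36=36, 00⊕36=36, 00⊕36=36, 00⊕36=36.

4c363636363636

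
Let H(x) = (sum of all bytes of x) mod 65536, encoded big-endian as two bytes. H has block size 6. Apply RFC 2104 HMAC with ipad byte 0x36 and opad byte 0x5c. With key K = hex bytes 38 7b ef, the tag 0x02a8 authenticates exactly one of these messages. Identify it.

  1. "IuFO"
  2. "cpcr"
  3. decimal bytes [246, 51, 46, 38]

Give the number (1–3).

3

Key hex bytes 38 7b ef is 3 bytes ≤ B = 6; zero-pad to 6 bytes: K' = 38 7b ef 00 00 00.
K' ⊕ ipad = 0e 4d d9 36 36 36; K' ⊕ opad = 64 27 b3 5c 5c 5c.
m1: inner = H(0e 4d d9 36 36 36 49 75 46 4f) = 03 29; tag = H(64 27 b3 5c 5c 5c 03 29) = 027e
m2: inner = H(0e 4d d9 36 36 36 63 70 63 72) = 03 7e; tag = H(64 27 b3 5c 5c 5c 03 7e) = 02d3
m3: inner = H(0e 4d d9 36 36 36 f6 33 2e 26) = 03 53; tag = H(64 27 b3 5c 5c 5c 03 53) = 02a8 ← matches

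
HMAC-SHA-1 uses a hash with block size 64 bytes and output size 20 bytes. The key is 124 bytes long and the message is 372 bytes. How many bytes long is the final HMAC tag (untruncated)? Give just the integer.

The tag is one SHA-1 digest: 20 bytes.

20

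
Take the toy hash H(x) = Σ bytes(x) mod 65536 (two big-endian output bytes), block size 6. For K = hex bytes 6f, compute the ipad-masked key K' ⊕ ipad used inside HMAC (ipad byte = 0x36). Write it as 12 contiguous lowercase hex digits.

Key hex bytes 6f is 1 byte ≤ B = 6; zero-pad to 6 bytes: K' = 6f 00 00 00 00 00.
XOR each byte with 0x36: 6f⊕36=59, 00⊕36=36, 00⊕36=36, 00⊕36=36, 00⊕36=36, 00⊕36=36.

593636363636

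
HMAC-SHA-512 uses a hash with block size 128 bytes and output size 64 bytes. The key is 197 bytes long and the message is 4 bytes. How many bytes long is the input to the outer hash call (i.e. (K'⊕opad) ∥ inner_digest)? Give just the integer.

Key is 197 > 128 bytes, so it is hashed to 64 bytes then zero-padded to 128: |K'| = 128.
Outer input = (K'⊕opad) ∥ H(inner) → 128 + 64 = 192 bytes.

192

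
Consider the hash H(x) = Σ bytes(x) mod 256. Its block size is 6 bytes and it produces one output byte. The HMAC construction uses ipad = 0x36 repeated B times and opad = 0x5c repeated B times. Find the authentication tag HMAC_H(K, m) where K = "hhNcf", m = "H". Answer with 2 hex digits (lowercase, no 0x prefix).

Key "hhNcf" = 68 68 4e 63 66 is 5 bytes ≤ B = 6; zero-pad to 6 bytes: K' = 68 68 4e 63 66 00.
K' ⊕ ipad = 5e 5e 78 55 50 36.  K' ⊕ opad = 34 34 12 3f 3a 5c.
Inner input = (K'⊕ipad) ∥ m = 5e 5e 78 55 50 36 ∥ 48.
Inner hash: sum = 94+94+120+85+80+54+72 = 599; mod 256 = 87 → 57.
Outer input = (K'⊕opad) ∥ inner = 34 34 12 3f 3a 5c ∥ 57.
Outer hash (tag): sum = 52+52+18+63+58+92+87 = 422; mod 256 = 166 → a6.

a6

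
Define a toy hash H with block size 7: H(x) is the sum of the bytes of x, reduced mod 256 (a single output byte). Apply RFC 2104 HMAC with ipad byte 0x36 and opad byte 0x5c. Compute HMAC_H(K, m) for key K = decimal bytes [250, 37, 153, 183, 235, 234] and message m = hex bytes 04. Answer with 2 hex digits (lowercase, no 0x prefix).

9a

Key decimal bytes [250, 37, 153, 183, 235, 234] = fa 25 99 b7 eb ea is 6 bytes ≤ B = 7; zero-pad to 7 bytes: K' = fa 25 99 b7 eb ea 00.
K' ⊕ ipad = cc 13 af 81 dd dc 36.  K' ⊕ opad = a6 79 c5 eb b7 b6 5c.
Inner input = (K'⊕ipad) ∥ m = cc 13 af 81 dd dc 36 ∥ 04.
Inner hash: sum = 204+19+175+129+221+220+54+4 = 1026; mod 256 = 2 → 02.
Outer input = (K'⊕opad) ∥ inner = a6 79 c5 eb b7 b6 5c ∥ 02.
Outer hash (tag): sum = 166+121+197+235+183+182+92+2 = 1178; mod 256 = 154 → 9a.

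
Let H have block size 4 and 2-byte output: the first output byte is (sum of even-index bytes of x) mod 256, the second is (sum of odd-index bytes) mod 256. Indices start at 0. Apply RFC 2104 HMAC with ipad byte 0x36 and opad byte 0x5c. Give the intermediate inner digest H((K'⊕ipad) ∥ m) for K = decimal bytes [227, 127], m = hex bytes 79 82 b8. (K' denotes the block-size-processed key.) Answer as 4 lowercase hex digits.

3c01

Key decimal bytes [227, 127] = e3 7f is 2 bytes ≤ B = 4; zero-pad to 4 bytes: K' = e3 7f 00 00.
K' ⊕ ipad = d5 49 36 36.
Inner input = d5 49 36 36 ∥ 79 82 b8.
Inner hash: even-index sum = 572 mod 256 = 60; odd-index sum = 257 mod 256 = 1 → 3c 01.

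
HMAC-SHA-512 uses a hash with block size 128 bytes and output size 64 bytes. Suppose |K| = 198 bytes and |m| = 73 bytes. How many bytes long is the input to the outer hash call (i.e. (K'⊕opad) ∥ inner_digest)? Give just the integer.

Key is 198 > 128 bytes, so it is hashed to 64 bytes then zero-padded to 128: |K'| = 128.
Outer input = (K'⊕opad) ∥ H(inner) → 128 + 64 = 192 bytes.

192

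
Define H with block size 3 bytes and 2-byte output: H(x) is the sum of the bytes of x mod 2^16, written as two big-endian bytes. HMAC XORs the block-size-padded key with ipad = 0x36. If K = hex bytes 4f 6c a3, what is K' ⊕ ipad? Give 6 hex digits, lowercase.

Key hex bytes 4f 6c a3 is exactly B = 3 bytes: K' = 4f 6c a3.
XOR each byte with 0x36: 4f⊕36=79, 6c⊕36=5a, a3⊕36=95.

795a95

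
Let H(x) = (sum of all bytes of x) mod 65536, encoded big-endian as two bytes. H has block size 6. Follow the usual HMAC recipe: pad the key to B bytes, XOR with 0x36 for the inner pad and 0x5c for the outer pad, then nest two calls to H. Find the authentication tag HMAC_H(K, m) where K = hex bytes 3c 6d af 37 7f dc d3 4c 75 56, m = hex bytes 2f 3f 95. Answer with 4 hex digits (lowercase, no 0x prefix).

0341

Key hex bytes 3c 6d af 37 7f dc d3 4c 75 56 is 10 bytes > B = 6, so hash it first: H(key) = 04 d4, then zero-pad to 6 bytes: K' = 04 d4 00 00 00 00.
K' ⊕ ipad = 32 e2 36 36 36 36.  K' ⊕ opad = 58 88 5c 5c 5c 5c.
Inner input = (K'⊕ipad) ∥ m = 32 e2 36 36 36 36 ∥ 2f 3f 95.
Inner hash: sum = 50+226+54+54+54+54+47+63+149 = 751 → 02 ef.
Outer input = (K'⊕opad) ∥ inner = 58 88 5c 5c 5c 5c ∥ 02 ef.
Outer hash (tag): sum = 88+136+92+92+92+92+2+239 = 833 → 03 41.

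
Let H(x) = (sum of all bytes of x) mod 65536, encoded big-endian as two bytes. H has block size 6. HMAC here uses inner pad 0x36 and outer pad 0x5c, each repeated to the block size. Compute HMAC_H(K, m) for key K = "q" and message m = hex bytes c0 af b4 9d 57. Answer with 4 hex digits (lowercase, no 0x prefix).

0269

Key "q" = 71 is 1 byte ≤ B = 6; zero-pad to 6 bytes: K' = 71 00 00 00 00 00.
K' ⊕ ipad = 47 36 36 36 36 36.  K' ⊕ opad = 2d 5c 5c 5c 5c 5c.
Inner input = (K'⊕ipad) ∥ m = 47 36 36 36 36 36 ∥ c0 af b4 9d 57.
Inner hash: sum = 71+54+54+54+54+54+192+175+180+157+87 = 1132 → 04 6c.
Outer input = (K'⊕opad) ∥ inner = 2d 5c 5c 5c 5c 5c ∥ 04 6c.
Outer hash (tag): sum = 45+92+92+92+92+92+4+108 = 617 → 02 69.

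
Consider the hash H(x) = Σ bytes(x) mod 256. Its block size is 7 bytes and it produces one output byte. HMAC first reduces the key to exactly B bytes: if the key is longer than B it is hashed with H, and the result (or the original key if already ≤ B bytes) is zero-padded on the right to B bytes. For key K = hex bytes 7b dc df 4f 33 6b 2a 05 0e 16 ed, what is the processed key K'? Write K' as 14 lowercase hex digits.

63000000000000

|K| = 11 > B = 7, so first hash the key.
H(K): sum = 123+220+223+79+51+107+42+5+14+22+237 = 1123; mod 256 = 99 → 63.
Zero-pad H(K) = 63 to 7 bytes: K' = 63 00 00 00 00 00 00.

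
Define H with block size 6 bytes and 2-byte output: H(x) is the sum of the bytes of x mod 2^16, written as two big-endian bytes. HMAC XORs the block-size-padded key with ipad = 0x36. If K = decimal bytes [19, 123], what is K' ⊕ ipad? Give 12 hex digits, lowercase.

254d36363636

Key decimal bytes [19, 123] = 13 7b is 2 bytes ≤ B = 6; zero-pad to 6 bytes: K' = 13 7b 00 00 00 00.
XOR each byte with 0x36: 13⊕36=25, 7b⊕36=4d, 00⊕36=36, 00⊕36=36, 00⊕36=36, 00⊕36=36.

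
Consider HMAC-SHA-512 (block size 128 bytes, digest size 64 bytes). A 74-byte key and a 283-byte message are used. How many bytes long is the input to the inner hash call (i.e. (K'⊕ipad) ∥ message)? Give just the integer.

411

Key is 74 ≤ 128 bytes, zero-padded: |K'| = 128.
Inner input = (K'⊕ipad) ∥ m → 128 + 283 = 411 bytes.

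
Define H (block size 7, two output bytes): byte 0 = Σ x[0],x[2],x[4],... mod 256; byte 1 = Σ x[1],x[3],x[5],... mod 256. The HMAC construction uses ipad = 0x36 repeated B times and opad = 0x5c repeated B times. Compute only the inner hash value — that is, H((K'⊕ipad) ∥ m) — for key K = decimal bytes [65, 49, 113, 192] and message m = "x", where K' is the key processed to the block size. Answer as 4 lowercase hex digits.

2aab

Key decimal bytes [65, 49, 113, 192] = 41 31 71 c0 is 4 bytes ≤ B = 7; zero-pad to 7 bytes: K' = 41 31 71 c0 00 00 00.
K' ⊕ ipad = 77 07 47 f6 36 36 36.
Inner input = 77 07 47 f6 36 36 36 ∥ 78.
Inner hash: even-index sum = 298 mod 256 = 42; odd-index sum = 427 mod 256 = 171 → 2a ab.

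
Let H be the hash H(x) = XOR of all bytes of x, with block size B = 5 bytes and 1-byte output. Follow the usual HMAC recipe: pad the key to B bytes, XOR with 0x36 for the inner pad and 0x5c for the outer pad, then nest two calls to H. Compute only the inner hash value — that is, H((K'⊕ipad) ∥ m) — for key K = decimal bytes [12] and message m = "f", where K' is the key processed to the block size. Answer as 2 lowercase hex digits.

Key decimal bytes [12] = 0c is 1 byte ≤ B = 5; zero-pad to 5 bytes: K' = 0c 00 00 00 00.
K' ⊕ ipad = 3a 36 36 36 36.
Inner input = 3a 36 36 36 36 ∥ 66.
Inner hash: XOR 3a⊕36⊕36⊕36⊕36⊕66 = 5c.

5c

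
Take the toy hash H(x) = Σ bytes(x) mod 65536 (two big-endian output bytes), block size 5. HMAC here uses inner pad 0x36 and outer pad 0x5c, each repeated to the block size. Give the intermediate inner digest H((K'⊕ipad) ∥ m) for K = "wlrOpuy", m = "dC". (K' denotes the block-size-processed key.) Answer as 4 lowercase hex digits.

Key "wlrOpuy" = 77 6c 72 4f 70 75 79 is 7 bytes > B = 5, so hash it first: H(key) = 03 02, then zero-pad to 5 bytes: K' = 03 02 00 00 00.
K' ⊕ ipad = 35 34 36 36 36.
Inner input = 35 34 36 36 36 ∥ 64 43.
Inner hash: sum = 53+52+54+54+54+100+67 = 434 → 01 b2.

01b2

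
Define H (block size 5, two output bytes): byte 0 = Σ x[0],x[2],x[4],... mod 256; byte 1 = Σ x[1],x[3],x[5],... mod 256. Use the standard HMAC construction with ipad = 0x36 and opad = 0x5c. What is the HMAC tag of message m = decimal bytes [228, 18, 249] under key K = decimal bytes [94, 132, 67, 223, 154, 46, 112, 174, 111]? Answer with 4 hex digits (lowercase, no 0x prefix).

1a69

Key decimal bytes [94, 132, 67, 223, 154, 46, 112, 174, 111] = 5e 84 43 df 9a 2e 70 ae 6f is 9 bytes > B = 5, so hash it first: H(key) = 1a 3f, then zero-pad to 5 bytes: K' = 1a 3f 00 00 00.
K' ⊕ ipad = 2c 09 36 36 36.  K' ⊕ opad = 46 63 5c 5c 5c.
Inner input = (K'⊕ipad) ∥ m = 2c 09 36 36 36 ∥ e4 12 f9.
Inner hash: even-index sum = 170 mod 256 = 170; odd-index sum = 540 mod 256 = 28 → aa 1c.
Outer input = (K'⊕opad) ∥ inner = 46 63 5c 5c 5c ∥ aa 1c.
Outer hash (tag): even-index sum = 282 mod 256 = 26; odd-index sum = 361 mod 256 = 105 → 1a 69.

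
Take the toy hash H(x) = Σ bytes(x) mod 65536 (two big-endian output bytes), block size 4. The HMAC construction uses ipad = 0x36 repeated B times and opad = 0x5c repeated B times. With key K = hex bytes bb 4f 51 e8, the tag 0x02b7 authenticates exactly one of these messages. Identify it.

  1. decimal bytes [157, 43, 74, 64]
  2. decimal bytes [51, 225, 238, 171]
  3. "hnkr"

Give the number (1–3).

2

Key hex bytes bb 4f 51 e8 is exactly B = 4 bytes: K' = bb 4f 51 e8.
K' ⊕ ipad = 8d 79 67 de; K' ⊕ opad = e7 13 0d b4.
m1: inner = H(8d 79 67 de 9d 2b 4a 40) = 03 9d; tag = H(e7 13 0d b4 03 9d) = 025b
m2: inner = H(8d 79 67 de 33 e1 ee ab) = 04 f8; tag = H(e7 13 0d b4 04 f8) = 02b7 ← matches
m3: inner = H(8d 79 67 de 68 6e 6b 72) = 03 fe; tag = H(e7 13 0d b4 03 fe) = 02bc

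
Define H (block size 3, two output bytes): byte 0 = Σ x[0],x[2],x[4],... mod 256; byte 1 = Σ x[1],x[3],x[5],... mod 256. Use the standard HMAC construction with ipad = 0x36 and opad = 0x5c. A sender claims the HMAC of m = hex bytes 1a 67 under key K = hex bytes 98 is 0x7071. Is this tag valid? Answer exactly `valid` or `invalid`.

invalid

Key hex bytes 98 is 1 byte ≤ B = 3; zero-pad to 3 bytes: K' = 98 00 00.
K' ⊕ ipad = ae 36 36; K' ⊕ opad = c4 5c 5c.
Inner hash: even-index sum = 331 mod 256 = 75; odd-index sum = 80 mod 256 = 80 → 4b 50.
Outer hash (recomputed tag): even-index sum = 368 mod 256 = 112; odd-index sum = 167 mod 256 = 167 → 70 a7.
Recomputed tag = 70a7; claimed = 7071 → mismatch.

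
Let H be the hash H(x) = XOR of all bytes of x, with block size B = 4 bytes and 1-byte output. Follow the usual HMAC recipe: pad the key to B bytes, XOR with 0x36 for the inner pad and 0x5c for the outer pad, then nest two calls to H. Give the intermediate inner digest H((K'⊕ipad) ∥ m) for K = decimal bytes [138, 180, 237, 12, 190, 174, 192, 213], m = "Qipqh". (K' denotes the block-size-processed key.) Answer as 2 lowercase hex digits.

Key decimal bytes [138, 180, 237, 12, 190, 174, 192, 213] = 8a b4 ed 0c be ae c0 d5 is 8 bytes > B = 4, so hash it first: H(key) = da, then zero-pad to 4 bytes: K' = da 00 00 00.
K' ⊕ ipad = ec 36 36 36.
Inner input = ec 36 36 36 ∥ 51 69 70 71 68.
Inner hash: XOR ec⊕36⊕36⊕36⊕51⊕69⊕70⊕71⊕68 = 8b.

8b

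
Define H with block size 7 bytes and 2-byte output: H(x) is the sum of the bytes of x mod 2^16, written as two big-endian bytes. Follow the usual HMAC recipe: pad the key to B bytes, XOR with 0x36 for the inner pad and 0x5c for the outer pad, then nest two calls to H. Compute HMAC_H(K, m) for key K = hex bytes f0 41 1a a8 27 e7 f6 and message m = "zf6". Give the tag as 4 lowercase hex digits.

Key hex bytes f0 41 1a a8 27 e7 f6 is exactly B = 7 bytes: K' = f0 41 1a a8 27 e7 f6.
K' ⊕ ipad = c6 77 2c 9e 11 d1 c0.  K' ⊕ opad = ac 1d 46 f4 7b bb aa.
Inner input = (K'⊕ipad) ∥ m = c6 77 2c 9e 11 d1 c0 ∥ 7a 66 36.
Inner hash: sum = 198+119+44+158+17+209+192+122+102+54 = 1215 → 04 bf.
Outer input = (K'⊕opad) ∥ inner = ac 1d 46 f4 7b bb aa ∥ 04 bf.
Outer hash (tag): sum = 172+29+70+244+123+187+170+4+191 = 1190 → 04 a6.

04a6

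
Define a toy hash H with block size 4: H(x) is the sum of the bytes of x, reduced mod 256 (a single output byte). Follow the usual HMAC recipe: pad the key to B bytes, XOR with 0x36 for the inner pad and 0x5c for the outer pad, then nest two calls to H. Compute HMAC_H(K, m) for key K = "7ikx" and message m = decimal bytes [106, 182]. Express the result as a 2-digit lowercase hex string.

26

Key "7ikx" = 37 69 6b 78 is exactly B = 4 bytes: K' = 37 69 6b 78.
K' ⊕ ipad = 01 5f 5d 4e.  K' ⊕ opad = 6b 35 37 24.
Inner input = (K'⊕ipad) ∥ m = 01 5f 5d 4e ∥ 6a b6.
Inner hash: sum = 1+95+93+78+106+182 = 555; mod 256 = 43 → 2b.
Outer input = (K'⊕opad) ∥ inner = 6b 35 37 24 ∥ 2b.
Outer hash (tag): sum = 107+53+55+36+43 = 294; mod 256 = 38 → 26.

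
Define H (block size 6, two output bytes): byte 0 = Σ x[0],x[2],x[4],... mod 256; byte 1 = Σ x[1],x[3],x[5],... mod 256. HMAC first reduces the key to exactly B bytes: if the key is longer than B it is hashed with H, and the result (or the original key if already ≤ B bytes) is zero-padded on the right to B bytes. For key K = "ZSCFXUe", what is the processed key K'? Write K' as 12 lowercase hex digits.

|K| = 7 > B = 6, so first hash the key.
H(K): even-index sum = 346 mod 256 = 90; odd-index sum = 238 mod 256 = 238 → 5a ee.
Zero-pad H(K) = 5a ee to 6 bytes: K' = 5a ee 00 00 00 00.

5aee00000000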